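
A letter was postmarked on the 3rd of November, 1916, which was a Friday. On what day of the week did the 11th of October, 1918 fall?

November 1916: 30 − 3 = 27 days remain.
Then 22 full months totalling 669 days.
October 1–11, 1918: 11 days.
Total: 27 + 669 + 11 = 707 days.
707 is a multiple of 7, so the 11th of October, 1918 falls on the same weekday: Friday.

Friday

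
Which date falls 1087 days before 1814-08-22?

1811-08-31

Count 1087 days before August 22, 1814:
Day-of-year of August 31, 1811: 243.
Day-of-year of August 22, 1814: 234.
1811 has 365 days, so 365 − 243 = 122 days remain in 1811.
Full years: 1812: 366; 1813: 365. Sum = 731.
Total: 122 + 731 + 234 = 1087 days.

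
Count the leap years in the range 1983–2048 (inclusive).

17

Years divisible by 4: 1984, 1988, …, 2048 — 17 in all.
2000 is divisible by 400, so still leap.
No century exceptions apply. Count: 17.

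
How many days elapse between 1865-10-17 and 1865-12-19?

October 1865: 31 − 17 = 14 days remain.
Then November (30): 30 days.
December 1–19, 1865: 19 days.
Total: 14 + 30 + 19 = 63 days.

63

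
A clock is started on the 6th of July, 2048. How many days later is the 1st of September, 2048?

57

July 2048: 31 − 6 = 25 days remain.
Then August (31): 31 days.
September 1, 2048: 1 day.
Total: 25 + 31 + 1 = 57 days.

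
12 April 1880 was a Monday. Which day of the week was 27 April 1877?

Friday

Count forward from the earlier date (April 27, 1877) to the later (April 12, 1880):
April 27, 1877 → April 27, 1878: 365 days.
April 27, 1878 → April 27, 1879: 365 days.
April 1879: 30 − 27 = 3 days remain.
Then 11 full months totalling 336 days.
April 1–12, 1880: 12 days.
Residual: 351 days.
Total: 1081 days.
1081 mod 7 = 3, so 3 days before Monday is Friday.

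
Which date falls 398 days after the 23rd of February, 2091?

the 27th of March, 2092

Count 398 days after February 23, 2091:
February 2091: 28 − 23 = 5 days remain (2091 is not a leap year, so February has 28 days).
Then 12 full months totalling 366 days.
March 1–27, 2092: 27 days.
Total: 5 + 366 + 27 = 398 days.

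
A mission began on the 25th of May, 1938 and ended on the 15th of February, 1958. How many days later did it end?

Day-of-year of May 25, 1938: 145.
Day-of-year of February 15, 1958: 46.
1938 has 365 days, so 365 − 145 = 220 days remain in 1938.
Full years 1939–1957: 14 common + 5 leap = 14×365 + 5×366 = 6940 days.
Total: 220 + 6940 + 46 = 7206 days.

7206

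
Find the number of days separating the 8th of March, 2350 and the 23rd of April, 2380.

11004

Day-of-year of March 8, 2350: 67.
Day-of-year of April 23, 2380: 114.
2350 has 365 days, so 365 − 67 = 298 days remain in 2350.
Full years 2351–2379: 22 common + 7 leap = 22×365 + 7×366 = 10592 days.
Total: 298 + 10592 + 114 = 11004 days.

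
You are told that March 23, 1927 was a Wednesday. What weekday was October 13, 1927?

Thursday

March 1927: 31 − 23 = 8 days remain.
Then April (30), May (31), June (30), July (31), August (31), September (30): 30 + 31 + 30 + 31 + 31 + 30 = 183 days.
October 1–13, 1927: 13 days.
Total: 8 + 183 + 13 = 204 days.
204 mod 7 = 1, so 1 day after Wednesday is Thursday.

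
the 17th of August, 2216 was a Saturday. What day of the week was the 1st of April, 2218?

Wednesday

August 2216: 31 − 17 = 14 days remain.
Then 19 full months totalling 577 days.
April 1, 2218: 1 day.
Total: 14 + 577 + 1 = 592 days.
592 mod 7 = 4, so 4 days after Saturday is Wednesday.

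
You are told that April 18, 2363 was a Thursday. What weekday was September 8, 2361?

Count forward from the earlier date (September 8, 2361) to the later (April 18, 2363):
September 2361: 30 − 8 = 22 days remain.
Then 18 full months totalling 547 days.
April 1–18, 2363: 18 days.
Total: 22 + 547 + 18 = 587 days.
587 mod 7 = 6, so 6 days before Thursday is Friday.

Friday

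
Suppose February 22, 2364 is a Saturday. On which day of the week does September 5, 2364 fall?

February 2364: 29 − 22 = 7 days remain (2364 is a leap year, so February has 29 days).
Then March (31), April (30), May (31), June (30), July (31), August (31): 31 + 30 + 31 + 30 + 31 + 31 = 184 days.
September 1–5, 2364: 5 days.
Total: 7 + 184 + 5 = 196 days.
196 is a multiple of 7, so September 5, 2364 falls on the same weekday: Saturday.

Saturday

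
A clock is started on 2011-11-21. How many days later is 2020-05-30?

Day-of-year of November 21, 2011: 325.
Day-of-year of May 30, 2020: 151.
2011 has 365 days, so 365 − 325 = 40 days remain in 2011.
Full years 2012–2019: 6 common + 2 leap = 6×365 + 2×366 = 2922 days.
Total: 40 + 2922 + 151 = 3113 days.

3113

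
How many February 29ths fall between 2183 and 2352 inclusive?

Years divisible by 4: 2184, 2188, …, 2352 — 43 in all.
Of these, 2200, 2300 are divisible by 100 but not 400, so not leap.
Leap years: 43 − 2 = 41.

41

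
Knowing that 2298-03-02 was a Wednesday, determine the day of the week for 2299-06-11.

Sunday

Day-of-year of March 2, 2298: 61.
Day-of-year of June 11, 2299: 162.
2298 has 365 days, so 365 − 61 = 304 days remain in 2298.
Total: 304 + 162 = 466 days.
466 mod 7 = 4, so 4 days after Wednesday is Sunday.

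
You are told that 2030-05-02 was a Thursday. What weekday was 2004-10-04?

Count forward from the earlier date (October 4, 2004) to the later (May 2, 2030):
Day-of-year of October 4, 2004: 278.
Day-of-year of May 2, 2030: 122.
2004 has 366 days, so 366 − 278 = 88 days remain in 2004.
Full years 2005–2029: 19 common + 6 leap = 19×365 + 6×366 = 9131 days.
Total: 88 + 9131 + 122 = 9341 days.
9341 mod 7 = 3, so 3 days before Thursday is Monday.

Monday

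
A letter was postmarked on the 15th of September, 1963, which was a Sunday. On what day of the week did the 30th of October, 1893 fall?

Monday

Count forward from the earlier date (October 30, 1893) to the later (September 15, 1963):
From October 30, 1893 to October 30, 1962: 69 years, of which 16 contain a Feb 29 — 53×365 + 16×366 = 25201 days.
(1900 is not a leap year (divisible by 100 but not 400).)
October 1962: 31 − 30 = 1 day remains.
Then 10 full months totalling 304 days.
September 1–15, 1963: 15 days.
Residual: 320 days.
Total: 25521 days.
25521 mod 7 = 6, so 6 days before Sunday is Monday.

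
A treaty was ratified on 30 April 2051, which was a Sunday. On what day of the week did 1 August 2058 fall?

Thursday

From April 30, 2051 to April 30, 2058: 7 years, of which 2 contain a Feb 29 — 5×365 + 2×366 = 2557 days.
April 2058: 30 − 30 = 0 days remain.
Then May (31), June (30), July (31): 31 + 30 + 31 = 92 days.
August 1, 2058: 1 day.
Residual: 93 days.
Total: 2650 days.
2650 mod 7 = 4, so 4 days after Sunday is Thursday.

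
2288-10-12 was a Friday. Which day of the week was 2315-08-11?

From October 12, 2288 to October 12, 2314: 26 years, of which 5 contain a Feb 29 — 21×365 + 5×366 = 9495 days.
(2300 is not a leap year (divisible by 100 but not 400).)
October 2314: 31 − 12 = 19 days remain.
Then 9 full months totalling 273 days.
August 1–11, 2315: 11 days.
Residual: 303 days.
Total: 9798 days.
9798 mod 7 = 5, so 5 days after Friday is Wednesday.

Wednesday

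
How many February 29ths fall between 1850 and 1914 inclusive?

Years divisible by 4: 1852, 1856, …, 1912 — 16 in all.
Of these, 1900 is divisible by 100 but not 400, so not leap.
Leap years: 16 − 1 = 15.

15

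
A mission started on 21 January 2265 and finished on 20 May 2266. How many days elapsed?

January 2265: 31 − 21 = 10 days remain.
Then 15 full months totalling 454 days.
May 1–20, 2266: 20 days.
Total: 10 + 454 + 20 = 484 days.

484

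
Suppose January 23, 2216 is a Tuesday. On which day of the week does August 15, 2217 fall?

Friday

January 2216: 31 − 23 = 8 days remain.
Then 18 full months totalling 547 days.
August 1–15, 2217: 15 days.
Total: 8 + 547 + 15 = 570 days.
570 mod 7 = 3, so 3 days after Tuesday is Friday.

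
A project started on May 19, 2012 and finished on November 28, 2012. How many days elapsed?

May 2012: 31 − 19 = 12 days remain.
Then June (30), July (31), August (31), September (30), October (31): 30 + 31 + 31 + 30 + 31 = 153 days.
November 1–28, 2012: 28 days.
Total: 12 + 153 + 28 = 193 days.

193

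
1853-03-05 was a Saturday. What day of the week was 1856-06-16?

Day-of-year of March 5, 1853: 64.
Day-of-year of June 16, 1856: 168.
1853 has 365 days, so 365 − 64 = 301 days remain in 1853.
Full years: 1854: 365; 1855: 365. Sum = 730.
Total: 301 + 730 + 168 = 1199 days.
1199 mod 7 = 2, so 2 days after Saturday is Monday.

Monday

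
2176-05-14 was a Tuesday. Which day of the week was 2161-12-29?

Count forward from the earlier date (December 29, 2161) to the later (May 14, 2176):
From December 29, 2161 to December 29, 2175: 14 years, of which 3 contain a Feb 29 — 11×365 + 3×366 = 5113 days.
December 2175: 31 − 29 = 2 days remain.
Then January (31), February 2176 (29), March (31), April (30): 31 + 29 + 31 + 30 = 121 days.
May 1–14, 2176: 14 days.
Residual: 137 days.
Total: 5250 days.
5250 is a multiple of 7, so 2161-12-29 falls on the same weekday: Tuesday.

Tuesday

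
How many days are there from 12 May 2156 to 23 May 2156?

Within May 2156: 23 − 12 = 11 days.

11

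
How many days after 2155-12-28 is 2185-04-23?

10709

Day-of-year of December 28, 2155: 362.
Day-of-year of April 23, 2185: 113.
2155 has 365 days, so 365 − 362 = 3 days remain in 2155.
Full years 2156–2184: 21 common + 8 leap = 21×365 + 8×366 = 10593 days.
Total: 3 + 10593 + 113 = 10709 days.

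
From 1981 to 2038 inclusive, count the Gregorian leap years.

14

Years divisible by 4: 1984, 1988, …, 2036 — 14 in all.
2000 is divisible by 400, so still leap.
No century exceptions apply. Count: 14.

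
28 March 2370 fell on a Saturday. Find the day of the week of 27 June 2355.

Monday

Count forward from the earlier date (June 27, 2355) to the later (March 28, 2370):
Day-of-year of June 27, 2355: 178.
Day-of-year of March 28, 2370: 87.
2355 has 365 days, so 365 − 178 = 187 days remain in 2355.
Full years 2356–2369: 10 common + 4 leap = 10×365 + 4×366 = 5114 days.
Total: 187 + 5114 + 87 = 5388 days.
5388 mod 7 = 5, so 5 days before Saturday is Monday.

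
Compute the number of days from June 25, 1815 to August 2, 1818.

1134

Day-of-year of June 25, 1815: 176.
Day-of-year of August 2, 1818: 214.
1815 has 365 days, so 365 − 176 = 189 days remain in 1815.
Full years: 1816: 366; 1817: 365. Sum = 731.
Total: 189 + 731 + 214 = 1134 days.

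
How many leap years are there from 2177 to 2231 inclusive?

Years divisible by 4: 2180, 2184, …, 2228 — 13 in all.
Of these, 2200 is divisible by 100 but not 400, so not leap.
Leap years: 13 − 1 = 12.

12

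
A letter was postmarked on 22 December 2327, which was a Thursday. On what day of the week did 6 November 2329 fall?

December 2327: 31 − 22 = 9 days remain.
Then 22 full months totalling 670 days.
November 1–6, 2329: 6 days.
Total: 9 + 670 + 6 = 685 days.
685 mod 7 = 6, so 6 days after Thursday is Wednesday.

Wednesday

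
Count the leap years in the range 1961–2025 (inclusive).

Years divisible by 4: 1964, 1968, …, 2024 — 16 in all.
2000 is divisible by 400, so still leap.
No century exceptions apply. Count: 16.

16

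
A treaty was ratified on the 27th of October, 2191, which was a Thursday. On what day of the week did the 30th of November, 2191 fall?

October 2191: 31 − 27 = 4 days remain.
November 1–30, 2191: 30 days.
Total: 4 + 30 = 34 days.
34 mod 7 = 6, so 6 days after Thursday is Wednesday.

Wednesday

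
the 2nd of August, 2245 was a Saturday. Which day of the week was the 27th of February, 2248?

August 2, 2245 → August 2, 2246: 365 days.
August 2, 2246 → August 2, 2247: 365 days.
August 2247: 31 − 2 = 29 days remain.
Then September (30), October (31), November (30), December (31), January (31): 30 + 31 + 30 + 31 + 31 = 153 days.
February 1–27, 2248: 27 days (2248 is a leap year).
Residual: 209 days.
Total: 939 days.
939 mod 7 = 1, so 1 day after Saturday is Sunday.

Sunday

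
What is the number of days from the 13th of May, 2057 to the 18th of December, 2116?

From May 13, 2057 to May 13, 2116: 59 years, of which 14 contain a Feb 29 — 45×365 + 14×366 = 21549 days.
(2100 is not a leap year (divisible by 100 but not 400).)
May 2116: 31 − 13 = 18 days remain.
Then June (30), July (31), August (31), September (30), October (31), November (30): 30 + 31 + 31 + 30 + 31 + 30 = 183 days.
December 1–18, 2116: 18 days.
Residual: 219 days.
Total: 21768 days.

21768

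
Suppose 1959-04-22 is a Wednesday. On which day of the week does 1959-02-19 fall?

Thursday

Count forward from the earlier date (February 19, 1959) to the later (April 22, 1959):
February 1959: 28 − 19 = 9 days remain (1959 is not a leap year, so February has 28 days).
Then March (31): 31 days.
April 1–22, 1959: 22 days.
Total: 9 + 31 + 22 = 62 days.
62 mod 7 = 6, so 6 days before Wednesday is Thursday.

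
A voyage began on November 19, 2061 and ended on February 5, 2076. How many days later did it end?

From November 19, 2061 to November 19, 2075: 14 years, of which 3 contain a Feb 29 — 11×365 + 3×366 = 5113 days.
November 2075: 30 − 19 = 11 days remain.
Then December (31), January (31): 31 + 31 = 62 days.
February 1–5, 2076: 5 days (2076 is a leap year).
Residual: 78 days.
Total: 5191 days.

5191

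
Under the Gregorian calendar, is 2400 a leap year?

Yes

2400 is a leap year (divisible by 400).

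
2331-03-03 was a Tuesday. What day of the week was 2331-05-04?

Monday

March 2331: 31 − 3 = 28 days remain.
Then April (30): 30 days.
May 1–4, 2331: 4 days.
Total: 28 + 30 + 4 = 62 days.
62 mod 7 = 6, so 6 days after Tuesday is Monday.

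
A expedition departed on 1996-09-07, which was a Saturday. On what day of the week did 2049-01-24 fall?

Sunday

Day-of-year of September 7, 1996: 251.
Day-of-year of January 24, 2049: 24.
1996 has 366 days, so 366 − 251 = 115 days remain in 1996.
Full years 1997–2048: 39 common + 13 leap = 39×365 + 13×366 = 18993 days.
Total: 115 + 18993 + 24 = 19132 days.
19132 mod 7 = 1, so 1 day after Saturday is Sunday.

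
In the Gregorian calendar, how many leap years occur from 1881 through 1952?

17

Years divisible by 4: 1884, 1888, …, 1952 — 18 in all.
Of these, 1900 is divisible by 100 but not 400, so not leap.
Leap years: 18 − 1 = 17.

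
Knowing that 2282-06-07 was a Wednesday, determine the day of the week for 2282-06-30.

Within June 2282: 30 − 7 = 23 days.
23 mod 7 = 2, so 2 days after Wednesday is Friday.

Friday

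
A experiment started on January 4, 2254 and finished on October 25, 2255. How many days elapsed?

659

Day-of-year of January 4, 2254: 4.
Day-of-year of October 25, 2255: 298.
2254 has 365 days, so 365 − 4 = 361 days remain in 2254.
Total: 361 + 298 = 659 days.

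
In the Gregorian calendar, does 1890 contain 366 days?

No

1890 is not a leap year.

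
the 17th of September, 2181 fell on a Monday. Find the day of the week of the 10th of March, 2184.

Day-of-year of September 17, 2181: 260.
Day-of-year of March 10, 2184: 70.
2181 has 365 days, so 365 − 260 = 105 days remain in 2181.
Full years: 2182: 365; 2183: 365. Sum = 730.
Total: 105 + 730 + 70 = 905 days.
905 mod 7 = 2, so 2 days after Monday is Wednesday.

Wednesday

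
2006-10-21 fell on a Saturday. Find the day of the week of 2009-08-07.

Friday

October 21, 2006 → October 21, 2007: 365 days.
October 21, 2007 → October 21, 2008: 366 days (2008 is a leap year).
October 2008: 31 − 21 = 10 days remain.
Then 9 full months totalling 273 days.
August 1–7, 2009: 7 days.
Residual: 290 days.
Total: 1021 days.
1021 mod 7 = 6, so 6 days after Saturday is Friday.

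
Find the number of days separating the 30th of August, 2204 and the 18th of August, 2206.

718

Day-of-year of August 30, 2204: 243.
Day-of-year of August 18, 2206: 230.
2204 has 366 days, so 366 − 243 = 123 days remain in 2204.
Full years: 2205: 365. Sum = 365.
Total: 123 + 365 + 230 = 718 days.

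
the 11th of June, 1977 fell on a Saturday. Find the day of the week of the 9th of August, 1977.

June 1977: 30 − 11 = 19 days remain.
Then July (31): 31 days.
August 1–9, 1977: 9 days.
Total: 19 + 31 + 9 = 59 days.
59 mod 7 = 3, so 3 days after Saturday is Tuesday.

Tuesday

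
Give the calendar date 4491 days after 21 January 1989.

9 May 2001

Count 4491 days after January 21, 1989:
From January 21, 1989 to January 21, 2001: 12 years, of which 3 contain a Feb 29 — 9×365 + 3×366 = 4383 days.
(2000 is a leap year (divisible by 400).)
January 2001: 31 − 21 = 10 days remain.
Then February 2001 (28), March (31), April (30): 28 + 31 + 30 = 89 days.
May 1–9, 2001: 9 days.
Residual: 108 days.
Total: 4491 days.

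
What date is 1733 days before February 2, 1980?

May 6, 1975

Count 1733 days before February 2, 1980:
May 6, 1975 → May 6, 1976: 366 days (1976 is a leap year).
May 6, 1976 → May 6, 1977: 365 days.
May 6, 1977 → May 6, 1978: 365 days.
May 6, 1978 → May 6, 1979: 365 days.
May 1979: 31 − 6 = 25 days remain.
Then June (30), July (31), August (31), September (30), October (31), November (30), December (31), January (31): 30 + 31 + 31 + 30 + 31 + 30 + 31 + 31 = 245 days.
February 1–2, 1980: 2 days (1980 is a leap year).
Residual: 272 days.
Total: 1733 days.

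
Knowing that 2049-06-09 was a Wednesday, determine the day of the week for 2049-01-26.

Tuesday

Count forward from the earlier date (January 26, 2049) to the later (June 9, 2049):
January 2049: 31 − 26 = 5 days remain.
Then February 2049 (28), March (31), April (30), May (31): 28 + 31 + 30 + 31 = 120 days.
June 1–9, 2049: 9 days.
Total: 5 + 120 + 9 = 134 days.
134 mod 7 = 1, so 1 day before Wednesday is Tuesday.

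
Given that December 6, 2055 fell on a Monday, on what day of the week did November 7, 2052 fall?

Count forward from the earlier date (November 7, 2052) to the later (December 6, 2055):
November 7, 2052 → November 7, 2053: 365 days.
November 7, 2053 → November 7, 2054: 365 days.
November 7, 2054 → November 7, 2055: 365 days.
November 2055: 30 − 7 = 23 days remain.
December 1–6, 2055: 6 days.
Residual: 29 days.
Total: 1124 days.
1124 mod 7 = 4, so 4 days before Monday is Thursday.

Thursday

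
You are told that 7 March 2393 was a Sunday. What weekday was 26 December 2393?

March 2393: 31 − 7 = 24 days remain.
Then April (30), May (31), June (30), July (31), August (31), September (30), October (31), November (30): 30 + 31 + 30 + 31 + 31 + 30 + 31 + 30 = 244 days.
December 1–26, 2393: 26 days.
Total: 24 + 244 + 26 = 294 days.
294 is a multiple of 7, so 26 December 2393 falls on the same weekday: Sunday.

Sunday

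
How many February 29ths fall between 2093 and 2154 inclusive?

Years divisible by 4: 2096, 2100, …, 2152 — 15 in all.
Of these, 2100 is divisible by 100 but not 400, so not leap.
Leap years: 15 − 1 = 14.

14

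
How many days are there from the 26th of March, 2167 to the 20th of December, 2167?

269

March 2167: 31 − 26 = 5 days remain.
Then April (30), May (31), June (30), July (31), August (31), September (30), October (31), November (30): 30 + 31 + 30 + 31 + 31 + 30 + 31 + 30 = 244 days.
December 1–20, 2167: 20 days.
Total: 5 + 244 + 20 = 269 days.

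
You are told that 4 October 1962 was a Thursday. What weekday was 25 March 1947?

Count forward from the earlier date (March 25, 1947) to the later (October 4, 1962):
Day-of-year of March 25, 1947: 84.
Day-of-year of October 4, 1962: 277.
1947 has 365 days, so 365 − 84 = 281 days remain in 1947.
Full years 1948–1961: 10 common + 4 leap = 10×365 + 4×366 = 5114 days.
Total: 281 + 5114 + 277 = 5672 days.
5672 mod 7 = 2, so 2 days before Thursday is Tuesday.

Tuesday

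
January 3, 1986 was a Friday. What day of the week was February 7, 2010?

Sunday

Day-of-year of January 3, 1986: 3.
Day-of-year of February 7, 2010: 38.
1986 has 365 days, so 365 − 3 = 362 days remain in 1986.
Full years 1987–2009: 17 common + 6 leap = 17×365 + 6×366 = 8401 days.
Total: 362 + 8401 + 38 = 8801 days.
8801 mod 7 = 2, so 2 days after Friday is Sunday.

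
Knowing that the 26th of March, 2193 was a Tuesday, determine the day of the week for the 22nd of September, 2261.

Day-of-year of March 26, 2193: 85.
Day-of-year of September 22, 2261: 265.
2193 has 365 days, so 365 − 85 = 280 days remain in 2193.
Full years 2194–2260: 51 common + 16 leap = 51×365 + 16×366 = 24471 days.
Total: 280 + 24471 + 265 = 25016 days.
25016 mod 7 = 5, so 5 days after Tuesday is Sunday.

Sunday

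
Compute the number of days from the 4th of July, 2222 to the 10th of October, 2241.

Day-of-year of July 4, 2222: 185.
Day-of-year of October 10, 2241: 283.
2222 has 365 days, so 365 − 185 = 180 days remain in 2222.
Full years 2223–2240: 13 common + 5 leap = 13×365 + 5×366 = 6575 days.
Total: 180 + 6575 + 283 = 7038 days.

7038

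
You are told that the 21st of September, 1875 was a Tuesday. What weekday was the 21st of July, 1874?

Tuesday

Count forward from the earlier date (July 21, 1874) to the later (September 21, 1875):
Day-of-year of July 21, 1874: 202.
Day-of-year of September 21, 1875: 264.
1874 has 365 days, so 365 − 202 = 163 days remain in 1874.
Total: 163 + 264 = 427 days.
427 is a multiple of 7, so the 21st of July, 1874 falls on the same weekday: Tuesday.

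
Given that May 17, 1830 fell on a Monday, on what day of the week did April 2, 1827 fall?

Count forward from the earlier date (April 2, 1827) to the later (May 17, 1830):
April 2, 1827 → April 2, 1828: 366 days (1828 is a leap year).
April 2, 1828 → April 2, 1829: 365 days.
April 2, 1829 → April 2, 1830: 365 days.
April 1830: 30 − 2 = 28 days remain.
May 1–17, 1830: 17 days.
Residual: 45 days.
Total: 1141 days.
1141 is a multiple of 7, so April 2, 1827 falls on the same weekday: Monday.

Monday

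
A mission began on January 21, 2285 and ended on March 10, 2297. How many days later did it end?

4431

From January 21, 2285 to January 21, 2297: 12 years, of which 3 contain a Feb 29 — 9×365 + 3×366 = 4383 days.
January 2297: 31 − 21 = 10 days remain.
Then February 2297 (28): 28 days.
March 1–10, 2297: 10 days.
Residual: 48 days.
Total: 4431 days.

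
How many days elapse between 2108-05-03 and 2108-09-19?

May 2108: 31 − 3 = 28 days remain.
Then June (30), July (31), August (31): 30 + 31 + 31 = 92 days.
September 1–19, 2108: 19 days.
Total: 28 + 92 + 19 = 139 days.

139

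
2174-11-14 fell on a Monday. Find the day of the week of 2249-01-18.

From November 14, 2174 to November 14, 2248: 74 years, of which 18 contain a Feb 29 — 56×365 + 18×366 = 27028 days.
(2200 is not a leap year (divisible by 100 but not 400).)
November 2248: 30 − 14 = 16 days remain.
Then December (31): 31 days.
January 1–18, 2249: 18 days.
Residual: 65 days.
Total: 27093 days.
27093 mod 7 = 3, so 3 days after Monday is Thursday.

Thursday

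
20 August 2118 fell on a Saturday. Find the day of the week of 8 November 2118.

Tuesday

August 2118: 31 − 20 = 11 days remain.
Then September (30), October (31): 30 + 31 = 61 days.
November 1–8, 2118: 8 days.
Total: 11 + 61 + 8 = 80 days.
80 mod 7 = 3, so 3 days after Saturday is Tuesday.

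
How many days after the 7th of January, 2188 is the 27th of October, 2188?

January 2188: 31 − 7 = 24 days remain.
Then February 2188 (29), March (31), April (30), May (31), June (30), July (31), August (31), September (30): 29 + 31 + 30 + 31 + 30 + 31 + 31 + 30 = 243 days.
October 1–27, 2188: 27 days.
Total: 24 + 243 + 27 = 294 days.

294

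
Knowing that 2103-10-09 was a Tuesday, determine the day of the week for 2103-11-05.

October 2103: 31 − 9 = 22 days remain.
November 1–5, 2103: 5 days.
Total: 22 + 5 = 27 days.
27 mod 7 = 6, so 6 days after Tuesday is Monday.

Monday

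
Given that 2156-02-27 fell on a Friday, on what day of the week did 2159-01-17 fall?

Wednesday

February 27, 2156 → February 27, 2157: 366 days (2156 is a leap year).
February 27, 2157 → February 27, 2158: 365 days.
February 2158: 28 − 27 = 1 day remains (2158 is not a leap year, so February has 28 days).
Then 10 full months totalling 306 days.
January 1–17, 2159: 17 days.
Residual: 324 days.
Total: 1055 days.
1055 mod 7 = 5, so 5 days after Friday is Wednesday.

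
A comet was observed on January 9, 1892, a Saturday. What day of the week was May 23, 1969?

Friday

Day-of-year of January 9, 1892: 9.
Day-of-year of May 23, 1969: 143.
1892 has 366 days, so 366 − 9 = 357 days remain in 1892.
Full years 1893–1968: 58 common + 18 leap = 58×365 + 18×366 = 27758 days.
Total: 357 + 27758 + 143 = 28258 days.
28258 mod 7 = 6, so 6 days after Saturday is Friday.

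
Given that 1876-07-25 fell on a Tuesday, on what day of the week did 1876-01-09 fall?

Sunday

Count forward from the earlier date (January 9, 1876) to the later (July 25, 1876):
January 1876: 31 − 9 = 22 days remain.
Then February 1876 (29), March (31), April (30), May (31), June (30): 29 + 31 + 30 + 31 + 30 = 151 days.
July 1–25, 1876: 25 days.
Total: 22 + 151 + 25 = 198 days.
198 mod 7 = 2, so 2 days before Tuesday is Sunday.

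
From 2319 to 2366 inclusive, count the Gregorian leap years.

12

Years divisible by 4 in [2319, 2366]: 2320, 2324, 2328, 2332, 2336, 2340, 2344, 2348, 2352, 2356, 2360, 2364.
No century exceptions apply. Count: 12.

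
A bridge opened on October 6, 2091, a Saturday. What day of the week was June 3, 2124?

Saturday

Day-of-year of October 6, 2091: 279.
Day-of-year of June 3, 2124: 155.
2091 has 365 days, so 365 − 279 = 86 days remain in 2091.
Full years 2092–2123: 25 common + 7 leap = 25×365 + 7×366 = 11687 days.
Total: 86 + 11687 + 155 = 11928 days.
11928 is a multiple of 7, so June 3, 2124 falls on the same weekday: Saturday.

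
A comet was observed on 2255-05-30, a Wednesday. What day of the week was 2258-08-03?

Tuesday

Day-of-year of May 30, 2255: 150.
Day-of-year of August 3, 2258: 215.
2255 has 365 days, so 365 − 150 = 215 days remain in 2255.
Full years: 2256: 366; 2257: 365. Sum = 731.
Total: 215 + 731 + 215 = 1161 days.
1161 mod 7 = 6, so 6 days after Wednesday is Tuesday.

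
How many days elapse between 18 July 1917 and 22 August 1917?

July 1917: 31 − 18 = 13 days remain.
August 1–22, 1917: 22 days.
Total: 13 + 22 = 35 days.

35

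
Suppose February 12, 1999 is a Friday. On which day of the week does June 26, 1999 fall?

Saturday

February 1999: 28 − 12 = 16 days remain (1999 is not a leap year, so February has 28 days).
Then March (31), April (30), May (31): 31 + 30 + 31 = 92 days.
June 1–26, 1999: 26 days.
Total: 16 + 92 + 26 = 134 days.
134 mod 7 = 1, so 1 day after Friday is Saturday.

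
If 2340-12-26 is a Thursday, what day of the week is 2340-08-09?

Count forward from the earlier date (August 9, 2340) to the later (December 26, 2340):
August 2340: 31 − 9 = 22 days remain.
Then September (30), October (31), November (30): 30 + 31 + 30 = 91 days.
December 1–26, 2340: 26 days.
Total: 22 + 91 + 26 = 139 days.
139 mod 7 = 6, so 6 days before Thursday is Friday.

Friday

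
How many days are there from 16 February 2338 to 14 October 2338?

February 2338: 28 − 16 = 12 days remain (2338 is not a leap year, so February has 28 days).
Then March (31), April (30), May (31), June (30), July (31), August (31), September (30): 31 + 30 + 31 + 30 + 31 + 31 + 30 = 214 days.
October 1–14, 2338: 14 days.
Total: 12 + 214 + 14 = 240 days.

240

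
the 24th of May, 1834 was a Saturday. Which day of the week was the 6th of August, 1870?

Saturday

Day-of-year of May 24, 1834: 144.
Day-of-year of August 6, 1870: 218.
1834 has 365 days, so 365 − 144 = 221 days remain in 1834.
Full years 1835–1869: 26 common + 9 leap = 26×365 + 9×366 = 12784 days.
Total: 221 + 12784 + 218 = 13223 days.
13223 is a multiple of 7, so the 6th of August, 1870 falls on the same weekday: Saturday.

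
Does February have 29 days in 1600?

1600 is a leap year (divisible by 400).

Yes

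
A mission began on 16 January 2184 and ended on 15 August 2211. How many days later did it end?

From January 16, 2184 to January 16, 2211: 27 years, of which 6 contain a Feb 29 — 21×365 + 6×366 = 9861 days.
(2200 is not a leap year (divisible by 100 but not 400).)
January 2211: 31 − 16 = 15 days remain.
Then February 2211 (28), March (31), April (30), May (31), June (30), July (31): 28 + 31 + 30 + 31 + 30 + 31 = 181 days.
August 1–15, 2211: 15 days.
Residual: 211 days.
Total: 10072 days.

10072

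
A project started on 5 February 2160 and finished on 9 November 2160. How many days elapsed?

278

February 2160: 29 − 5 = 24 days remain (2160 is a leap year, so February has 29 days).
Then March (31), April (30), May (31), June (30), July (31), August (31), September (30), October (31): 31 + 30 + 31 + 30 + 31 + 31 + 30 + 31 = 245 days.
November 1–9, 2160: 9 days.
Total: 24 + 245 + 9 = 278 days.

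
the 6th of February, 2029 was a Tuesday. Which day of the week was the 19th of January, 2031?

Sunday

February 2029: 28 − 6 = 22 days remain (2029 is not a leap year, so February has 28 days).
Then 22 full months totalling 671 days.
January 1–19, 2031: 19 days.
Total: 22 + 671 + 19 = 712 days.
712 mod 7 = 5, so 5 days after Tuesday is Sunday.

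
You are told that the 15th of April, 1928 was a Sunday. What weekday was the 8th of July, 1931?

April 15, 1928 → April 15, 1929: 365 days.
April 15, 1929 → April 15, 1930: 365 days.
April 15, 1930 → April 15, 1931: 365 days.
April 1931: 30 − 15 = 15 days remain.
Then May (31), June (30): 31 + 30 = 61 days.
July 1–8, 1931: 8 days.
Residual: 84 days.
Total: 1179 days.
1179 mod 7 = 3, so 3 days after Sunday is Wednesday.

Wednesday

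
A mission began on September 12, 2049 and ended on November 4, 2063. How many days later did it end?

Day-of-year of September 12, 2049: 255.
Day-of-year of November 4, 2063: 308.
2049 has 365 days, so 365 − 255 = 110 days remain in 2049.
Full years 2050–2062: 10 common + 3 leap = 10×365 + 3×366 = 4748 days.
Total: 110 + 4748 + 308 = 5166 days.

5166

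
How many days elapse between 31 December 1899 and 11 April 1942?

From December 31, 1899 to December 31, 1941: 42 years, of which 10 contain a Feb 29 — 32×365 + 10×366 = 15340 days.
(1900 is not a leap year (divisible by 100 but not 400).)
December 1941: 31 − 31 = 0 days remain.
Then January (31), February 1942 (28), March (31): 31 + 28 + 31 = 90 days.
April 1–11, 1942: 11 days.
Residual: 101 days.
Total: 15441 days.

15441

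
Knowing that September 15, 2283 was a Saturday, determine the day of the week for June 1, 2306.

Friday

From September 15, 2283 to September 15, 2305: 22 years, of which 5 contain a Feb 29 — 17×365 + 5×366 = 8035 days.
(2300 is not a leap year (divisible by 100 but not 400).)
September 2305: 30 − 15 = 15 days remain.
Then October (31), November (30), December (31), January (31), February 2306 (28), March (31), April (30), May (31): 31 + 30 + 31 + 31 + 28 + 31 + 30 + 31 = 243 days.
June 1, 2306: 1 day.
Residual: 259 days.
Total: 8294 days.
8294 mod 7 = 6, so 6 days after Saturday is Friday.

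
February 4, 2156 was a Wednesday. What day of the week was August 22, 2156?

February 2156: 29 − 4 = 25 days remain (2156 is a leap year, so February has 29 days).
Then March (31), April (30), May (31), June (30), July (31): 31 + 30 + 31 + 30 + 31 = 153 days.
August 1–22, 2156: 22 days.
Total: 25 + 153 + 22 = 200 days.
200 mod 7 = 4, so 4 days after Wednesday is Sunday.

Sunday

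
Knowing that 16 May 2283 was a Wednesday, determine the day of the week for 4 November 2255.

Count forward from the earlier date (November 4, 2255) to the later (May 16, 2283):
Day-of-year of November 4, 2255: 308.
Day-of-year of May 16, 2283: 136.
2255 has 365 days, so 365 − 308 = 57 days remain in 2255.
Full years 2256–2282: 20 common + 7 leap = 20×365 + 7×366 = 9862 days.
Total: 57 + 9862 + 136 = 10055 days.
10055 mod 7 = 3, so 3 days before Wednesday is Sunday.

Sunday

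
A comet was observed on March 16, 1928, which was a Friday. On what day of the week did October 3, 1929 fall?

Thursday

March 16, 1928 → March 16, 1929: 365 days.
March 1929: 31 − 16 = 15 days remain.
Then April (30), May (31), June (30), July (31), August (31), September (30): 30 + 31 + 30 + 31 + 31 + 30 = 183 days.
October 1–3, 1929: 3 days.
Residual: 201 days.
Total: 566 days.
566 mod 7 = 6, so 6 days after Friday is Thursday.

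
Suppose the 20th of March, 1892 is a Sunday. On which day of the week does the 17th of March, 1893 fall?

March 1892: 31 − 20 = 11 days remain.
Then 11 full months totalling 334 days.
March 1–17, 1893: 17 days.
Total: 11 + 334 + 17 = 362 days.
362 mod 7 = 5, so 5 days after Sunday is Friday.

Friday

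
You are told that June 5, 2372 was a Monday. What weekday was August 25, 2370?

Tuesday

Count forward from the earlier date (August 25, 2370) to the later (June 5, 2372):
Day-of-year of August 25, 2370: 237.
Day-of-year of June 5, 2372: 157.
2370 has 365 days, so 365 − 237 = 128 days remain in 2370.
Full years: 2371: 365. Sum = 365.
Total: 128 + 365 + 157 = 650 days.
650 mod 7 = 6, so 6 days before Monday is Tuesday.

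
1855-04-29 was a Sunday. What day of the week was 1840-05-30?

Saturday

Count forward from the earlier date (May 30, 1840) to the later (April 29, 1855):
Day-of-year of May 30, 1840: 151.
Day-of-year of April 29, 1855: 119.
1840 has 366 days, so 366 − 151 = 215 days remain in 1840.
Full years 1841–1854: 11 common + 3 leap = 11×365 + 3×366 = 5113 days.
Total: 215 + 5113 + 119 = 5447 days.
5447 mod 7 = 1, so 1 day before Sunday is Saturday.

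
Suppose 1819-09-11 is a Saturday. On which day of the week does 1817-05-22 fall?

Thursday

Count forward from the earlier date (May 22, 1817) to the later (September 11, 1819):
May 22, 1817 → May 22, 1818: 365 days.
May 22, 1818 → May 22, 1819: 365 days.
May 1819: 31 − 22 = 9 days remain.
Then June (30), July (31), August (31): 30 + 31 + 31 = 92 days.
September 1–11, 1819: 11 days.
Residual: 112 days.
Total: 842 days.
842 mod 7 = 2, so 2 days before Saturday is Thursday.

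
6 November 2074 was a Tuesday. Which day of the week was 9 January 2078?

Sunday

Day-of-year of November 6, 2074: 310.
Day-of-year of January 9, 2078: 9.
2074 has 365 days, so 365 − 310 = 55 days remain in 2074.
Full years: 2075: 365; 2076: 366; 2077: 365. Sum = 1096.
Total: 55 + 1096 + 9 = 1160 days.
1160 mod 7 = 5, so 5 days after Tuesday is Sunday.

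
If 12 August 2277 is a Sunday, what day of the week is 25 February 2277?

Sunday

Count forward from the earlier date (February 25, 2277) to the later (August 12, 2277):
February 2277: 28 − 25 = 3 days remain (2277 is not a leap year, so February has 28 days).
Then March (31), April (30), May (31), June (30), July (31): 31 + 30 + 31 + 30 + 31 = 153 days.
August 1–12, 2277: 12 days.
Total: 3 + 153 + 12 = 168 days.
168 is a multiple of 7, so 25 February 2277 falls on the same weekday: Sunday.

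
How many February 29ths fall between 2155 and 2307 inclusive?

36

Years divisible by 4: 2156, 2160, …, 2304 — 38 in all.
Of these, 2200, 2300 are divisible by 100 but not 400, so not leap.
Leap years: 38 − 2 = 36.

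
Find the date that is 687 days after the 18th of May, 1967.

the 4th of April, 1969

Count 687 days after May 18, 1967:
Day-of-year of May 18, 1967: 138.
Day-of-year of April 4, 1969: 94.
1967 has 365 days, so 365 − 138 = 227 days remain in 1967.
Full years: 1968: 366. Sum = 366.
Total: 227 + 366 + 94 = 687 days.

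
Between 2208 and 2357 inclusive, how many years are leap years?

Years divisible by 4: 2208, 2212, …, 2356 — 38 in all.
Of these, 2300 is divisible by 100 but not 400, so not leap.
Leap years: 38 − 1 = 37.

37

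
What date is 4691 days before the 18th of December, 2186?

the 13th of February, 2174

Count 4691 days before December 18, 2186:
Day-of-year of February 13, 2174: 44.
Day-of-year of December 18, 2186: 352.
2174 has 365 days, so 365 − 44 = 321 days remain in 2174.
Full years 2175–2185: 8 common + 3 leap = 8×365 + 3×366 = 4018 days.
Total: 321 + 4018 + 352 = 4691 days.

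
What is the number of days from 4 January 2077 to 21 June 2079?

898

Day-of-year of January 4, 2077: 4.
Day-of-year of June 21, 2079: 172.
2077 has 365 days, so 365 − 4 = 361 days remain in 2077.
Full years: 2078: 365. Sum = 365.
Total: 361 + 365 + 172 = 898 days.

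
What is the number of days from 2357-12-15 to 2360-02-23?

800

Day-of-year of December 15, 2357: 349.
Day-of-year of February 23, 2360: 54.
2357 has 365 days, so 365 − 349 = 16 days remain in 2357.
Full years: 2358: 365; 2359: 365. Sum = 730.
Total: 16 + 730 + 54 = 800 days.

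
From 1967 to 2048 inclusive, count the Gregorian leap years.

21

Years divisible by 4: 1968, 1972, …, 2048 — 21 in all.
2000 is divisible by 400, so still leap.
No century exceptions apply. Count: 21.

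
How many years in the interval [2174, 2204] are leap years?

Years divisible by 4 in [2174, 2204]: 2176, 2180, 2184, 2188, 2192, 2196, 2200, 2204.
Of these, 2200 is divisible by 100 but not 400, so not leap.
Leap years: 8 − 1 = 7.

7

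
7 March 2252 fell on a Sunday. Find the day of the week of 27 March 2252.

Within March 2252: 27 − 7 = 20 days.
20 mod 7 = 6, so 6 days after Sunday is Saturday.

Saturday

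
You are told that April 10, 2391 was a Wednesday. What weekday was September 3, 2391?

April 2391: 30 − 10 = 20 days remain.
Then May (31), June (30), July (31), August (31): 31 + 30 + 31 + 31 = 123 days.
September 1–3, 2391: 3 days.
Total: 20 + 123 + 3 = 146 days.
146 mod 7 = 6, so 6 days after Wednesday is Tuesday.

Tuesday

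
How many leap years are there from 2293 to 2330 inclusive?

Years divisible by 4 in [2293, 2330]: 2296, 2300, 2304, 2308, 2312, 2316, 2320, 2324, 2328.
Of these, 2300 is divisible by 100 but not 400, so not leap.
Leap years: 9 − 1 = 8.

8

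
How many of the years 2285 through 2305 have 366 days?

Years divisible by 4 in [2285, 2305]: 2288, 2292, 2296, 2300, 2304.
Of these, 2300 is divisible by 100 but not 400, so not leap.
Leap years: 5 − 1 = 4.

4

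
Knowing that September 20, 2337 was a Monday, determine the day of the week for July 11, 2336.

Saturday

Count forward from the earlier date (July 11, 2336) to the later (September 20, 2337):
July 2336: 31 − 11 = 20 days remain.
Then 13 full months totalling 396 days.
September 1–20, 2337: 20 days.
Total: 20 + 396 + 20 = 436 days.
436 mod 7 = 2, so 2 days before Monday is Saturday.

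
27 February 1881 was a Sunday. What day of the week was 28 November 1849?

Count forward from the earlier date (November 28, 1849) to the later (February 27, 1881):
From November 28, 1849 to November 28, 1880: 31 years, of which 8 contain a Feb 29 — 23×365 + 8×366 = 11323 days.
November 1880: 30 − 28 = 2 days remain.
Then December (31), January (31): 31 + 31 = 62 days.
February 1–27, 1881: 27 days (1881 is not a leap year).
Residual: 91 days.
Total: 11414 days.
11414 mod 7 = 4, so 4 days before Sunday is Wednesday.

Wednesday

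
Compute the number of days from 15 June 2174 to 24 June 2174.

Within June 2174: 24 − 15 = 9 days.

9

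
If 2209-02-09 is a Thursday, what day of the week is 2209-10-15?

Sunday

February 2209: 28 − 9 = 19 days remain (2209 is not a leap year, so February has 28 days).
Then March (31), April (30), May (31), June (30), July (31), August (31), September (30): 31 + 30 + 31 + 30 + 31 + 31 + 30 = 214 days.
October 1–15, 2209: 15 days.
Total: 19 + 214 + 15 = 248 days.
248 mod 7 = 3, so 3 days after Thursday is Sunday.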